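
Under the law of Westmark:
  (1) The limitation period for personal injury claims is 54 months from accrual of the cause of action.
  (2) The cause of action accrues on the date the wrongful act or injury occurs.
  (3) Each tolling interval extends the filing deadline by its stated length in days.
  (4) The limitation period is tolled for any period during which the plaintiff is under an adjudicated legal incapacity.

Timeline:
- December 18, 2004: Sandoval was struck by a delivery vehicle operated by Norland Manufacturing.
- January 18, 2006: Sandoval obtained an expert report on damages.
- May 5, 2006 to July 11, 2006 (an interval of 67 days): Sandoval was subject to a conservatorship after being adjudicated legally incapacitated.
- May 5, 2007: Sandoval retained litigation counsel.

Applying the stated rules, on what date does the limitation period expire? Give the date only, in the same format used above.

The cause of action accrued on December 18, 2004, the date of the act.
54 months from December 18, 2004 is June 18, 2009.
The period was tolled for 67 days by the plaintiff's legal incapacity (May 5, 2006 to July 11, 2006), pushing the deadline to August 24, 2009.
Nothing else in the chronology tolls or restarts the period.

August 24, 2009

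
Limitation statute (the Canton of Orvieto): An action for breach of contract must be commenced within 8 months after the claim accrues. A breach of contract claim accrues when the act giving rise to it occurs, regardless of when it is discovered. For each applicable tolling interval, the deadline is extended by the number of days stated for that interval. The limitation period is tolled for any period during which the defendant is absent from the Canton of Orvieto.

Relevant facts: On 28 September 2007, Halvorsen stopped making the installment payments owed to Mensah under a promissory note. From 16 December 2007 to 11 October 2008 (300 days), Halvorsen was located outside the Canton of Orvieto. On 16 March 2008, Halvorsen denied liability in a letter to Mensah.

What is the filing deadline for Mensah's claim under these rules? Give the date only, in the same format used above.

The claim accrued on 28 September 2007, when the wrongful act occurred.
8 months from 28 September 2007 is 28 May 2008.
The period was tolled for 300 days by the defendant's absence from the jurisdiction (16 December 2007 to 11 October 2008), pushing the deadline to 24 March 2009.
Nothing else in the chronology tolls or restarts the period.

24 March 2009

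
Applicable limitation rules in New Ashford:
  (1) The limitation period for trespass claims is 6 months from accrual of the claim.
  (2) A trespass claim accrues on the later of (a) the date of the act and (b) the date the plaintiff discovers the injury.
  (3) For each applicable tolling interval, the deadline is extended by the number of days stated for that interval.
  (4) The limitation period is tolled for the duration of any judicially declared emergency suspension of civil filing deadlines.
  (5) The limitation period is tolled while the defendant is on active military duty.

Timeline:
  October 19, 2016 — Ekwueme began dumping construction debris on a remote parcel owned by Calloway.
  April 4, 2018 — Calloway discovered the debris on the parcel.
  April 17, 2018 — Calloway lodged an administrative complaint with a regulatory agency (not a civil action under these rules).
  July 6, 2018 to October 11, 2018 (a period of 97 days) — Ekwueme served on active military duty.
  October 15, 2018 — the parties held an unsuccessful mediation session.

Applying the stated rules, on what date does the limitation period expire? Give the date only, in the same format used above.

January 9, 2019

Because discovery on April 4, 2018 post-dates the October 19, 2016 act, accrual under the later-of rule falls on April 4, 2018.
Adding the 6 months base period to April 4, 2018 gives a deadline of October 4, 2018, before any tolling.
The defendant's active military service from July 6, 2018 to October 11, 2018 tolled the period for 97 days, extending the deadline to January 9, 2019.
The other events in the timeline have no effect on the limitation period under the stated rules.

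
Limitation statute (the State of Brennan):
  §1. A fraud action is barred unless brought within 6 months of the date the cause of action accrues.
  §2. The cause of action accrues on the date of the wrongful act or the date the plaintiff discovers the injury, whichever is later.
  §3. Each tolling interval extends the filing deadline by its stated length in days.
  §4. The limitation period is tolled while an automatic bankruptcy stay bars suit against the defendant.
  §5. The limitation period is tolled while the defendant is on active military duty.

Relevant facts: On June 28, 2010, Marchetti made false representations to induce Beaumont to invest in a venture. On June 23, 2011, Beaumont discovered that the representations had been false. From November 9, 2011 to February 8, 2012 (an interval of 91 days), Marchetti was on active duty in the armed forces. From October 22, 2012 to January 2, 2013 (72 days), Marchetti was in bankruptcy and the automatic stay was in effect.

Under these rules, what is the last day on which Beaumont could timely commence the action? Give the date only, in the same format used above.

Because discovery on June 23, 2011 post-dates the June 28, 2010 act, accrual under the later-of rule falls on June 23, 2011.
Adding the 6 months base period to June 23, 2011 gives a deadline of December 23, 2011, before any tolling.
The period was tolled for 91 days by the defendant's active military service (November 9, 2011 to February 8, 2012), pushing the deadline to March 23, 2012.
By the time the automatic bankruptcy stay began on October 22, 2012, the limitation period had already expired on March 23, 2012; that interval cannot revive it.

March 23, 2012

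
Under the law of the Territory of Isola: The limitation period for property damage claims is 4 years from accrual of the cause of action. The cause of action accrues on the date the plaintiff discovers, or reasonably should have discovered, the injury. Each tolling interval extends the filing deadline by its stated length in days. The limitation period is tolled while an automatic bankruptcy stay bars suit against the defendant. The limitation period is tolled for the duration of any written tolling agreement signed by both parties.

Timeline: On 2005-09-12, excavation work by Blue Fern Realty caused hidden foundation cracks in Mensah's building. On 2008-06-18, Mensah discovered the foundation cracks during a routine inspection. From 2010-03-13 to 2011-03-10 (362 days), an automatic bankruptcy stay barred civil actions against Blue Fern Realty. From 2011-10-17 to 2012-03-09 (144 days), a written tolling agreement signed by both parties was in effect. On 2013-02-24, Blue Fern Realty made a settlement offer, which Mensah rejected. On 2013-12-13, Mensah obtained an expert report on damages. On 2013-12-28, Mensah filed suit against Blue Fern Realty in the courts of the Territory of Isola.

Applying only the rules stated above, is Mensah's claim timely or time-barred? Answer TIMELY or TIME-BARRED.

The claim did not accrue until Mensah discovered the injury on 2008-06-18; the 2005-09-12 act date does not start the clock under the stated rule.
The untolled deadline — 4 years after 2008-06-18 — is 2012-06-18.
The period was tolled for 362 days by the automatic bankruptcy stay (2010-03-13 to 2011-03-10), pushing the deadline to 2013-06-15.
The written tolling agreement from 2011-10-17 to 2012-03-09 tolled the period for 144 days, extending the deadline to 2013-11-06.
Nothing else in the chronology tolls or restarts the period.
Filing on 2013-12-28 missed the 2013-11-06 deadline — the action is time-barred.

TIME-BARRED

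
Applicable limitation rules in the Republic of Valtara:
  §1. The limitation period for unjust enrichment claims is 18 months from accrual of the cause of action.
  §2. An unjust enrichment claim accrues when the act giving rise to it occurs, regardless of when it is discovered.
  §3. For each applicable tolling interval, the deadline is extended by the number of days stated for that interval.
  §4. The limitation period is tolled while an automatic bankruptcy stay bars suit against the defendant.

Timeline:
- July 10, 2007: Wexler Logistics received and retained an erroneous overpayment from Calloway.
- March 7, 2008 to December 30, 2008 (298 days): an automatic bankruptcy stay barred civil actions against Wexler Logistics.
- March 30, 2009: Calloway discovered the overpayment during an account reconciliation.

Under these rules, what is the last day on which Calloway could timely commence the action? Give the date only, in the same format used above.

November 4, 2009

Because the rule ties accrual to occurrence, the claim accrued on July 10, 2007, not on the March 30, 2009 discovery date.
Adding the 18 months base period to July 10, 2007 gives a deadline of January 10, 2009, before any tolling.
The period was tolled for 298 days by the automatic bankruptcy stay (March 7, 2008 to December 30, 2008), pushing the deadline to November 4, 2009.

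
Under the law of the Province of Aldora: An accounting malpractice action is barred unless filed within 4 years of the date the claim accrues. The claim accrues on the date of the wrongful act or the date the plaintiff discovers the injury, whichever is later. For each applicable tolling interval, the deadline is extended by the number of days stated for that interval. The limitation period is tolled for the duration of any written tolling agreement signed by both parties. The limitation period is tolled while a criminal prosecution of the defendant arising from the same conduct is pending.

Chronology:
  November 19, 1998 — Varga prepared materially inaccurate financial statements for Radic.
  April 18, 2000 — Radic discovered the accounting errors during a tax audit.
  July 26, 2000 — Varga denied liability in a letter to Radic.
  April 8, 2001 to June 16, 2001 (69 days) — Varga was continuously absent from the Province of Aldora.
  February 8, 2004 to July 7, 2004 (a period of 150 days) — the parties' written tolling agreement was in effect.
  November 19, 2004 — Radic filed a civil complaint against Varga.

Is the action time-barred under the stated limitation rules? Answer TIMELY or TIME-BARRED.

TIME-BARRED

Taking the later of the act (November 19, 1998) and discovery (April 18, 2000), the claim accrued on April 18, 2000.
Adding the 4 years base period to April 18, 2000 gives a deadline of April 18, 2004, before any tolling.
The period was tolled for 150 days by the written tolling agreement (February 8, 2004 to July 7, 2004), pushing the deadline to September 15, 2004.
The defendant's absence from the jurisdiction from April 8, 2001 to June 16, 2001 does not toll the period, because no stated rule makes the defendant's absence a tolling event.
The other events in the timeline have no effect on the limitation period under the stated rules.
The November 19, 2004 filing falls after the September 15, 2004 deadline; the claim is time-barred.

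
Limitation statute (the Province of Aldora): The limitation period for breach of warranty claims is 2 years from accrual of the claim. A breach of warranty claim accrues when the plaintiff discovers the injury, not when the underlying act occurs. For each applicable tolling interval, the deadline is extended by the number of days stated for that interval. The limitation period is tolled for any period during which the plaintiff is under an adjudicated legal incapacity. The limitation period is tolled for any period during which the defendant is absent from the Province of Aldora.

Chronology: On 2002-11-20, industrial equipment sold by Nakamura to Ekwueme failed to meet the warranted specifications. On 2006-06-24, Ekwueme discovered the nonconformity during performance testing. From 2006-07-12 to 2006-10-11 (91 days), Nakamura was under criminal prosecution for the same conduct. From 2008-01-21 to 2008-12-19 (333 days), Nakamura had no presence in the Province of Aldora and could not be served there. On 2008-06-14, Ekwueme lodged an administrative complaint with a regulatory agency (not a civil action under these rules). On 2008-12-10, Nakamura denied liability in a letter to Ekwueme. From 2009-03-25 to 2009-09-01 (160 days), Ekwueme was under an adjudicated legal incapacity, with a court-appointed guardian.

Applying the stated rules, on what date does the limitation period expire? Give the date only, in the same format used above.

The claim did not accrue until Ekwueme discovered the injury on 2006-06-24; the 2002-11-20 act date does not start the clock under the stated rule.
Adding the 2 years base period to 2006-06-24 gives a deadline of 2008-06-24, before any tolling.
Because the defendant's absence from the jurisdiction ran from 2008-01-21 to 2008-12-19, the deadline is extended by 333 days to 2009-05-23.
Because the plaintiff's legal incapacity ran from 2009-03-25 to 2009-09-01, the deadline is extended by 160 days to 2009-10-30.
Although a criminal prosecution ran from 2006-07-12 to 2006-10-11, the stated rules do not make that a tolling event, so it is disregarded.
None of the other events listed affects the running of the period under the stated rules.

2009-10-30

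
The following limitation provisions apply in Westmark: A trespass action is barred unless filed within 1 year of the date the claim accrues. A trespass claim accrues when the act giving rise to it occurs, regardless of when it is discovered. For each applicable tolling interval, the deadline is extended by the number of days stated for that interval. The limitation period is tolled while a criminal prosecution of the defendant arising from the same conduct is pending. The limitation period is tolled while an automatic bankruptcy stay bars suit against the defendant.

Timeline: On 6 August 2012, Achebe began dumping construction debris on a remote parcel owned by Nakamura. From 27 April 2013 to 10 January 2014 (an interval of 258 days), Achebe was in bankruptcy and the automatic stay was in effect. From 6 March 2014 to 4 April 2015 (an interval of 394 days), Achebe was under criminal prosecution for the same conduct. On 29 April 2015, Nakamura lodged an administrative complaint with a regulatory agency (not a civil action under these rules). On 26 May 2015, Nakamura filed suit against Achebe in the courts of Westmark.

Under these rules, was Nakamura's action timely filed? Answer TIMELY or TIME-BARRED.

TIME-BARRED

The claim accrued on 6 August 2012, the date of the act.
Adding the 1 year base period to 6 August 2012 gives a deadline of 6 August 2013, before any tolling.
The period was tolled for 258 days by the automatic bankruptcy stay (27 April 2013 to 10 January 2014), pushing the deadline to 21 April 2014.
The period was tolled for 394 days by the pending criminal prosecution (6 March 2014 to 4 April 2015), pushing the deadline to 20 May 2015.
None of the other events listed affects the running of the period under the stated rules.
Nakamura filed on 26 May 2015, after the 20 May 2015 deadline, so the action is time-barred.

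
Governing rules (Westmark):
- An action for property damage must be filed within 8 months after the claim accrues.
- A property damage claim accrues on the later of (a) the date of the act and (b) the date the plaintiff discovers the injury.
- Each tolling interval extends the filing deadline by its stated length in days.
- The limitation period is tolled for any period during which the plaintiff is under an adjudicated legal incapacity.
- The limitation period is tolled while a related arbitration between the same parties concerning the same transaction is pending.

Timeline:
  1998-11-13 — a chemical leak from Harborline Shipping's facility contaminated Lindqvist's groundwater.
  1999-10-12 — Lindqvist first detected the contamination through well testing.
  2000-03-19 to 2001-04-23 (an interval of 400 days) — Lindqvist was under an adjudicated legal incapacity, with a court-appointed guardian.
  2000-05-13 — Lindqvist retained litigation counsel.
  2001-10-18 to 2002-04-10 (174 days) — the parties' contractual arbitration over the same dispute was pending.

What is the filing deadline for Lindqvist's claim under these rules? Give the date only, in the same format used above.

2001-07-17

The claim accrued on 1999-10-12 — the later of the 1998-11-13 act and the 1999-10-12 discovery.
The untolled deadline — 8 months after 1999-10-12 — is 2000-06-12.
The period was tolled for 400 days by the plaintiff's legal incapacity (2000-03-19 to 2001-04-23), pushing the deadline to 2001-07-17.
By the time the pending related arbitration began on 2001-10-18, the limitation period had already expired on 2001-07-17; that interval cannot revive it.
The other events in the timeline have no effect on the limitation period under the stated rules.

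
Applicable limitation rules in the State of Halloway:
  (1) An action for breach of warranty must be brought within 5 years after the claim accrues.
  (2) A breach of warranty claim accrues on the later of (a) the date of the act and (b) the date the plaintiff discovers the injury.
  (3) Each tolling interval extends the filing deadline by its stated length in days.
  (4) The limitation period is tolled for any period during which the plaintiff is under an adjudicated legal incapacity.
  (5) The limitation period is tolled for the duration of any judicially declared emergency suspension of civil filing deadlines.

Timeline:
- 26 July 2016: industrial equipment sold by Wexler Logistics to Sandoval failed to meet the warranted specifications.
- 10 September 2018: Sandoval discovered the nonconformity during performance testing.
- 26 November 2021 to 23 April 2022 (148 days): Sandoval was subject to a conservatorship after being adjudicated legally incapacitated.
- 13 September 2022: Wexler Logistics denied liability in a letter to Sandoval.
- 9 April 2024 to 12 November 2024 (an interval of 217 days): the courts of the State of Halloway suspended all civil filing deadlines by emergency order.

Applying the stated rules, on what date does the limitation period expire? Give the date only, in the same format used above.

5 February 2024

Taking the later of the act (26 July 2016) and discovery (10 September 2018), the claim accrued on 10 September 2018.
The untolled deadline — 5 years after 10 September 2018 — is 10 September 2023.
The period was tolled for 148 days by the plaintiff's legal incapacity (26 November 2021 to 23 April 2022), pushing the deadline to 5 February 2024.
The emergency suspension of filing deadlines starting 9 April 2024 came too late — the period had run on 5 February 2024 — and so does not extend the deadline.
The other events in the timeline have no effect on the limitation period under the stated rules.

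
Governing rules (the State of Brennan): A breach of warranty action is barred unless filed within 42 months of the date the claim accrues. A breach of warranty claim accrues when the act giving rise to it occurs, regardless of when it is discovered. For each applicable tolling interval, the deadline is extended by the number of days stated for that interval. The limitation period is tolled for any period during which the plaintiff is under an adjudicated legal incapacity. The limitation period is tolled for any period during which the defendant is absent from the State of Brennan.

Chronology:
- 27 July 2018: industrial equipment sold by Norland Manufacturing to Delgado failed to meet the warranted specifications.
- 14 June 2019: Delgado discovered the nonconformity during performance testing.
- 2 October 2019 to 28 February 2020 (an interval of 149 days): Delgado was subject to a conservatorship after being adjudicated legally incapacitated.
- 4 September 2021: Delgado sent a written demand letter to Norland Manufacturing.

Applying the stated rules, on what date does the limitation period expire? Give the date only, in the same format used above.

25 June 2022

Accrual is governed by the date of the act, so the period began to run on 27 July 2018; the later discovery on 14 June 2019 is irrelevant under the stated rule.
42 months from 27 July 2018 is 27 January 2022.
Because the plaintiff's legal incapacity ran from 2 October 2019 to 28 February 2020, the deadline is extended by 149 days to 25 June 2022.
None of the other events listed affects the running of the period under the stated rules.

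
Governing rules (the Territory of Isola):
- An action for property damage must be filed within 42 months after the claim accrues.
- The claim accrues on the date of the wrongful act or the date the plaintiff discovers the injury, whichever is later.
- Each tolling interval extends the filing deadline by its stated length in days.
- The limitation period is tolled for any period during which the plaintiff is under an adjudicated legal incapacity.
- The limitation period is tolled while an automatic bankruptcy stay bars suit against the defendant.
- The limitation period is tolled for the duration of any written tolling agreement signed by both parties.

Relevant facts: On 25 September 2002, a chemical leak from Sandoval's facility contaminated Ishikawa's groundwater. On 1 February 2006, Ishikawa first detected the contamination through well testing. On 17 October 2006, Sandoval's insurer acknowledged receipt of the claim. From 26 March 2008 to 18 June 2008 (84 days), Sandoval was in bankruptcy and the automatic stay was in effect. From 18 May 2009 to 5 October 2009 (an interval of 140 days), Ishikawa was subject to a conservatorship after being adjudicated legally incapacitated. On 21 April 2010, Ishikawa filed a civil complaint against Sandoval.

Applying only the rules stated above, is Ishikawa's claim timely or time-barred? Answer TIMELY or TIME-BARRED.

The claim accrued on 1 February 2006 — the later of the 25 September 2002 act and the 1 February 2006 discovery.
42 months from 1 February 2006 is 1 August 2009.
The automatic bankruptcy stay from 26 March 2008 to 18 June 2008 tolled the period for 84 days, extending the deadline to 24 October 2009.
Because the plaintiff's legal incapacity ran from 18 May 2009 to 5 October 2009, the deadline is extended by 140 days to 13 March 2010.
Nothing else in the chronology tolls or restarts the period.
Filing on 21 April 2010 missed the 13 March 2010 deadline — the action is time-barred.

TIME-BARRED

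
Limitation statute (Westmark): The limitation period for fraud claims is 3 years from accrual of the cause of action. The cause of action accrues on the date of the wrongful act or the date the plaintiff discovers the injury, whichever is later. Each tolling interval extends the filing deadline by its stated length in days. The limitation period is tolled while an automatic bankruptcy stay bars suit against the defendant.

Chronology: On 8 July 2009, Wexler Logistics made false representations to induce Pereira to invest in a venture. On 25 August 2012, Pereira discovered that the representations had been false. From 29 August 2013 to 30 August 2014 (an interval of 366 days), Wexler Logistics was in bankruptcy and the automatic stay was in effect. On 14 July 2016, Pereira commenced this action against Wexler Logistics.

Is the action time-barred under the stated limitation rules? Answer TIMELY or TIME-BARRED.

Because discovery on 25 August 2012 post-dates the 8 July 2009 act, accrual under the later-of rule falls on 25 August 2012.
3 years from 25 August 2012 is 25 August 2015.
The period was tolled for 366 days by the automatic bankruptcy stay (29 August 2013 to 30 August 2014), pushing the deadline to 25 August 2016.
Filing on 14 July 2016 beat the 25 August 2016 deadline — the action is timely.

TIMELY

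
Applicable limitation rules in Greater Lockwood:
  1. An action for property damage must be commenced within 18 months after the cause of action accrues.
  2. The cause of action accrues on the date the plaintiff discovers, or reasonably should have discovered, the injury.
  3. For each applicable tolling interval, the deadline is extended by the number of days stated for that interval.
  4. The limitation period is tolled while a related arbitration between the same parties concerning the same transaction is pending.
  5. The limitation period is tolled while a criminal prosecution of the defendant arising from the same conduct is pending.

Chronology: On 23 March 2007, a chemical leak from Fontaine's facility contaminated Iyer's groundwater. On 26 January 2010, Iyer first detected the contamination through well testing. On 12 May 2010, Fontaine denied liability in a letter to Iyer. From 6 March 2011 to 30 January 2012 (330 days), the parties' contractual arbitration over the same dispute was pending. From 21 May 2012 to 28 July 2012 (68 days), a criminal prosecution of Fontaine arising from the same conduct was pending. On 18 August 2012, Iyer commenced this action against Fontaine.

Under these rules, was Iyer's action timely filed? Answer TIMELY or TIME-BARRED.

Accrual is tied to discovery, so the period began on 26 January 2010 rather than on 23 March 2007 when the act occurred.
The untolled deadline — 18 months after 26 January 2010 — is 26 July 2011.
Because the pending related arbitration ran from 6 March 2011 to 30 January 2012, the deadline is extended by 330 days to 20 June 2012.
The period was tolled for 68 days by the pending criminal prosecution (21 May 2012 to 28 July 2012), pushing the deadline to 27 August 2012.
The other events in the timeline have no effect on the limitation period under the stated rules.
The 18 August 2012 filing precedes the 27 August 2012 deadline; the claim is timely.

TIMELY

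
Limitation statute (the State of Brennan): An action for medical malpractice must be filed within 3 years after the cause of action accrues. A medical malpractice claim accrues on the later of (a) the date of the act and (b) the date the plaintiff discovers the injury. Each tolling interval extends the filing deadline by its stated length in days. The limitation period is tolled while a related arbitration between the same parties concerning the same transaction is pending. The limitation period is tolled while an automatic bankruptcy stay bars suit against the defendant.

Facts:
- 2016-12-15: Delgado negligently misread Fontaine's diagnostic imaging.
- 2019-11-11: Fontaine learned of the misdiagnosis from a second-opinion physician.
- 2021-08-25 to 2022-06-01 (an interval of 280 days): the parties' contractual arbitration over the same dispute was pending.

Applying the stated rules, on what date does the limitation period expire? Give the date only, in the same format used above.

The claim accrued on 2019-11-11 — the later of the 2016-12-15 act and the 2019-11-11 discovery.
Adding the 3 years base period to 2019-11-11 gives a deadline of 2022-11-11, before any tolling.
The pending related arbitration from 2021-08-25 to 2022-06-01 tolled the period for 280 days, extending the deadline to 2023-08-18.

2023-08-18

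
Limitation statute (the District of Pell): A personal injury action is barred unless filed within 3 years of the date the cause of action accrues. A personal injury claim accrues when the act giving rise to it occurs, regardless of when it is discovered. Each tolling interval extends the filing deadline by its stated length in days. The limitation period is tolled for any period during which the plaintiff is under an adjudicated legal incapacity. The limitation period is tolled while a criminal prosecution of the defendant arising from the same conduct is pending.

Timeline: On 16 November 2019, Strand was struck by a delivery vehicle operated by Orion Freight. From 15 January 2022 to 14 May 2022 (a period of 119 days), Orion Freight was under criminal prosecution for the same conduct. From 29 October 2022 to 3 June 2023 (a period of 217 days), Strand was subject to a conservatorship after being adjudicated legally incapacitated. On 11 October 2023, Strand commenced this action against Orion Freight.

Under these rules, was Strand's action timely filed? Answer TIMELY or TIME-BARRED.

The limitation period began to run on 16 November 2019.
The untolled deadline — 3 years after 16 November 2019 — is 16 November 2022.
The period was tolled for 119 days by the pending criminal prosecution (15 January 2022 to 14 May 2022), pushing the deadline to 15 March 2023.
The period was tolled for 217 days by the plaintiff's legal incapacity (29 October 2022 to 3 June 2023), pushing the deadline to 18 October 2023.
Filing on 11 October 2023 beat the 18 October 2023 deadline — the action is timely.

TIMELY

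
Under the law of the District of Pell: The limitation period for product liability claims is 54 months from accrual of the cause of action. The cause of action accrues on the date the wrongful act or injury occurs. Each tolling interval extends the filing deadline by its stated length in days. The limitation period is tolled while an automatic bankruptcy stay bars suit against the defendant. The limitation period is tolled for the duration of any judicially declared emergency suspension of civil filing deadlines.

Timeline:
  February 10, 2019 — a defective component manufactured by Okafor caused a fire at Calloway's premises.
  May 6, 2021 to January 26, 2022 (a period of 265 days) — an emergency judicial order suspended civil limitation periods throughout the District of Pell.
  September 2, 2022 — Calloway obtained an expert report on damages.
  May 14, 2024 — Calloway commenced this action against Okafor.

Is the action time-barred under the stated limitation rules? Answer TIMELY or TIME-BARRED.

TIME-BARRED

The claim accrued on February 10, 2019, when the wrongful act occurred.
The untolled deadline — 54 months after February 10, 2019 — is August 10, 2023.
The period was tolled for 265 days by the emergency suspension of filing deadlines (May 6, 2021 to January 26, 2022), pushing the deadline to May 1, 2024.
None of the other events listed affects the running of the period under the stated rules.
Filing on May 14, 2024 missed the May 1, 2024 deadline — the action is time-barred.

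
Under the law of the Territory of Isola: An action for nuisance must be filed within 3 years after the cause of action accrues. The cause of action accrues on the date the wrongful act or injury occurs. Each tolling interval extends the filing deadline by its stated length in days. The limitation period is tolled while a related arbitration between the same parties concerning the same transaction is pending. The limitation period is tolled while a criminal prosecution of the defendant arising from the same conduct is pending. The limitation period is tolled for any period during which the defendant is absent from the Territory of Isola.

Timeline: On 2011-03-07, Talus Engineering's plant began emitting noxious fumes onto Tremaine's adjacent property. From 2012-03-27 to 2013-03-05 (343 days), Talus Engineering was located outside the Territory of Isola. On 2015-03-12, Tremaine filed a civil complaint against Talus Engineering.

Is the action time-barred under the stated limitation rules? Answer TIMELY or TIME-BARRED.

TIME-BARRED

The cause of action accrued on 2011-03-07, the date of the act.
Adding the 3 years base period to 2011-03-07 gives a deadline of 2014-03-07, before any tolling.
The defendant's absence from the jurisdiction from 2012-03-27 to 2013-03-05 tolled the period for 343 days, extending the deadline to 2015-02-13.
Tremaine filed on 2015-03-12, after the 2015-02-13 deadline, so the action is time-barred.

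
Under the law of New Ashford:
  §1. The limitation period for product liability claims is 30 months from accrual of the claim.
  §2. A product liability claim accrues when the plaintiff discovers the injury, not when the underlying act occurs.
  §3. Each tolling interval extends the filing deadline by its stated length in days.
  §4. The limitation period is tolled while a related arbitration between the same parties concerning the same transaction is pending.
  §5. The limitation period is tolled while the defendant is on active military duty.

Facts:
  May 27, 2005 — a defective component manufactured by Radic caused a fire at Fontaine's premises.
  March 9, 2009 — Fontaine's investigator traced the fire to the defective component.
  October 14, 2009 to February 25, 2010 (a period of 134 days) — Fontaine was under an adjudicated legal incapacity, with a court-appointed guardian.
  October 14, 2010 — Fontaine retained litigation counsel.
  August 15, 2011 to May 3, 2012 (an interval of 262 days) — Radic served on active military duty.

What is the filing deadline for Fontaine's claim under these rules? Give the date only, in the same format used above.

Accrual is tied to discovery, so the period began on March 9, 2009 rather than on May 27, 2005 when the act occurred.
30 months from March 9, 2009 is September 9, 2011.
The period was tolled for 262 days by the defendant's active military service (August 15, 2011 to May 3, 2012), pushing the deadline to May 28, 2012.
Although the plaintiff's incapacity ran from October 14, 2009 to February 25, 2010, the stated rules do not make that a tolling event, so it is disregarded.
None of the other events listed affects the running of the period under the stated rules.

May 28, 2012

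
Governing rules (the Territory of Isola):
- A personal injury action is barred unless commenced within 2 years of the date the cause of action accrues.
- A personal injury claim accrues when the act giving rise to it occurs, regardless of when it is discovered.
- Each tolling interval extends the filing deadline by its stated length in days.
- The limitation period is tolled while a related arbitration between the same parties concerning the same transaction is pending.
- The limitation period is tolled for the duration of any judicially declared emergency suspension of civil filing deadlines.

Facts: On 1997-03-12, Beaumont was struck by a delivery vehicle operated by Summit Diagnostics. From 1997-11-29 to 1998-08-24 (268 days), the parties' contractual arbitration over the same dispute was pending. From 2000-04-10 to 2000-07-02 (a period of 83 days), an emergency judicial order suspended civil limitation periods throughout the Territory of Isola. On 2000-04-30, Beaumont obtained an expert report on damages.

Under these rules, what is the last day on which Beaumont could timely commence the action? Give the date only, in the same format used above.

1999-12-05

The limitation period began to run on 1997-03-12.
2 years from 1997-03-12 is 1999-03-12.
The period was tolled for 268 days by the pending related arbitration (1997-11-29 to 1998-08-24), pushing the deadline to 1999-12-05.
The emergency suspension of filing deadlines starting 2000-04-10 came too late — the period had run on 1999-12-05 — and so does not extend the deadline.
The other events in the timeline have no effect on the limitation period under the stated rules.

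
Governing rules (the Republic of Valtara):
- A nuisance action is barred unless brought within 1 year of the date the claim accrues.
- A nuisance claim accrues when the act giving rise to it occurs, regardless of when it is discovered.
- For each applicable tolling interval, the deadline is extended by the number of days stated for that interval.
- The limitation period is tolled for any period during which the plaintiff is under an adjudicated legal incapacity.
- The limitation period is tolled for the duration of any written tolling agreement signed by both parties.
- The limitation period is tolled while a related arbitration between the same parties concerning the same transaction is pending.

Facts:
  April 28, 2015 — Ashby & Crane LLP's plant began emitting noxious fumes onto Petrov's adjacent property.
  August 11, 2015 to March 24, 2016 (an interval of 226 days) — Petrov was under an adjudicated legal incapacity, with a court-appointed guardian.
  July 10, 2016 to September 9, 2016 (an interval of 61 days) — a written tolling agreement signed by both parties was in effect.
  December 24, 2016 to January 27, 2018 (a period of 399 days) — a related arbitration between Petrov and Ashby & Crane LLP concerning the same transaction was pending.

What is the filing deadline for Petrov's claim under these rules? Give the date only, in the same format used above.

March 15, 2018

The claim accrued on April 28, 2015, when the wrongful act occurred.
Adding the 1 year base period to April 28, 2015 gives a deadline of April 28, 2016, before any tolling.
The period was tolled for 226 days by the plaintiff's legal incapacity (August 11, 2015 to March 24, 2016), pushing the deadline to December 10, 2016.
The written tolling agreement from July 10, 2016 to September 9, 2016 tolled the period for 61 days, extending the deadline to February 9, 2017.
The pending related arbitration from December 24, 2016 to January 27, 2018 tolled the period for 399 days, extending the deadline to March 15, 2018.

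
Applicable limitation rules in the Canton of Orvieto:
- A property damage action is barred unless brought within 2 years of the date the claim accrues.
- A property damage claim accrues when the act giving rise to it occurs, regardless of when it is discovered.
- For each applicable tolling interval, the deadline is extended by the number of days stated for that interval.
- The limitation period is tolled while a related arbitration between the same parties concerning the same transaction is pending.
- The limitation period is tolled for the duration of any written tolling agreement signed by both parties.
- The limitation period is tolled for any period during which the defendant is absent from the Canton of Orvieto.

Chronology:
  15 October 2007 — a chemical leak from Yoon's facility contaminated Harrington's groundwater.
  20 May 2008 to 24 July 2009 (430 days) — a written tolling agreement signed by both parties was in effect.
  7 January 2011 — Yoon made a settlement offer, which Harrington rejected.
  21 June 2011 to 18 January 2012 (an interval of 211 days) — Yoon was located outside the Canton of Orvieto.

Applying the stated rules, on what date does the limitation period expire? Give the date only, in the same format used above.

19 December 2010

The limitation period began to run on 15 October 2007.
Adding the 2 years base period to 15 October 2007 gives a deadline of 15 October 2009, before any tolling.
The written tolling agreement from 20 May 2008 to 24 July 2009 tolled the period for 430 days, extending the deadline to 19 December 2010.
The defendant's absence from the jurisdiction starting 21 June 2011 came too late — the period had run on 19 December 2010 — and so does not extend the deadline.
None of the other events listed affects the running of the period under the stated rules.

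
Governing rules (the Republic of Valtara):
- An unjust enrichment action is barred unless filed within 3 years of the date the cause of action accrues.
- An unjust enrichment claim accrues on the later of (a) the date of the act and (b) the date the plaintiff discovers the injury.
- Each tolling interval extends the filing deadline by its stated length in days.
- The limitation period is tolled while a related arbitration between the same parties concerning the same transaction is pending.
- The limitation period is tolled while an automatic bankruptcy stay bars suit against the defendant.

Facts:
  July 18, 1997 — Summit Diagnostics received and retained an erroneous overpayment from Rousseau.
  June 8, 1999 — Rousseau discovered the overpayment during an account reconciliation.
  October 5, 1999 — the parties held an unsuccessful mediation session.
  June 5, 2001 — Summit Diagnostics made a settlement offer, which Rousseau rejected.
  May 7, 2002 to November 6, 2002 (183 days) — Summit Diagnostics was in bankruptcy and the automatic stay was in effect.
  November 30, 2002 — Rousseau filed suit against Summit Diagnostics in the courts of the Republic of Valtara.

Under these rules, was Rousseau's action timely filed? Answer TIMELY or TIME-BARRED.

The claim accrued on June 8, 1999 — the later of the July 18, 1997 act and the June 8, 1999 discovery.
3 years from June 8, 1999 is June 8, 2002.
Because the automatic bankruptcy stay ran from May 7, 2002 to November 6, 2002, the deadline is extended by 183 days to December 8, 2002.
None of the other events listed affects the running of the period under the stated rules.
The November 30, 2002 filing precedes the December 8, 2002 deadline; the claim is timely.

TIMELY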